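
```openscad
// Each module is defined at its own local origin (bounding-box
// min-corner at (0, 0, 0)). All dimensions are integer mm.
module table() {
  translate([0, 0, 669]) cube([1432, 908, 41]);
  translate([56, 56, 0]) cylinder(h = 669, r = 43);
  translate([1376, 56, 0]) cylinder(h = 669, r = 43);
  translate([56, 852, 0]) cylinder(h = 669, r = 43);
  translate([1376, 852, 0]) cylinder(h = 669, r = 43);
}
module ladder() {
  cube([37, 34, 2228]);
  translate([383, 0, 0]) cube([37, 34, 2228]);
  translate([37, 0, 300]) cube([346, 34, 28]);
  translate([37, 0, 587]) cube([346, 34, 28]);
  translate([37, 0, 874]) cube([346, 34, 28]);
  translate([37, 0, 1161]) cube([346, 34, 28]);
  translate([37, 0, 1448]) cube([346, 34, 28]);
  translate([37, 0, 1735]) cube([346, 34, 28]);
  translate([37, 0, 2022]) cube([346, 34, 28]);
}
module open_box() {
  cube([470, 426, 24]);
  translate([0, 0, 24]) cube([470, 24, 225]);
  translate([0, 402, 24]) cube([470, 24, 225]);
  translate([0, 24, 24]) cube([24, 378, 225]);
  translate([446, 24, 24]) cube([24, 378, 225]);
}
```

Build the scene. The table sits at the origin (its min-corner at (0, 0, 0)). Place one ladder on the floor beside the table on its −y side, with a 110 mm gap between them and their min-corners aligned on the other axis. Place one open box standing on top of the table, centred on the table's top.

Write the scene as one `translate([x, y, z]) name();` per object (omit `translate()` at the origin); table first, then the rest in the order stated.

table();
translate([0, -144, 0]) ladder();
translate([481, 241, 710]) open_box();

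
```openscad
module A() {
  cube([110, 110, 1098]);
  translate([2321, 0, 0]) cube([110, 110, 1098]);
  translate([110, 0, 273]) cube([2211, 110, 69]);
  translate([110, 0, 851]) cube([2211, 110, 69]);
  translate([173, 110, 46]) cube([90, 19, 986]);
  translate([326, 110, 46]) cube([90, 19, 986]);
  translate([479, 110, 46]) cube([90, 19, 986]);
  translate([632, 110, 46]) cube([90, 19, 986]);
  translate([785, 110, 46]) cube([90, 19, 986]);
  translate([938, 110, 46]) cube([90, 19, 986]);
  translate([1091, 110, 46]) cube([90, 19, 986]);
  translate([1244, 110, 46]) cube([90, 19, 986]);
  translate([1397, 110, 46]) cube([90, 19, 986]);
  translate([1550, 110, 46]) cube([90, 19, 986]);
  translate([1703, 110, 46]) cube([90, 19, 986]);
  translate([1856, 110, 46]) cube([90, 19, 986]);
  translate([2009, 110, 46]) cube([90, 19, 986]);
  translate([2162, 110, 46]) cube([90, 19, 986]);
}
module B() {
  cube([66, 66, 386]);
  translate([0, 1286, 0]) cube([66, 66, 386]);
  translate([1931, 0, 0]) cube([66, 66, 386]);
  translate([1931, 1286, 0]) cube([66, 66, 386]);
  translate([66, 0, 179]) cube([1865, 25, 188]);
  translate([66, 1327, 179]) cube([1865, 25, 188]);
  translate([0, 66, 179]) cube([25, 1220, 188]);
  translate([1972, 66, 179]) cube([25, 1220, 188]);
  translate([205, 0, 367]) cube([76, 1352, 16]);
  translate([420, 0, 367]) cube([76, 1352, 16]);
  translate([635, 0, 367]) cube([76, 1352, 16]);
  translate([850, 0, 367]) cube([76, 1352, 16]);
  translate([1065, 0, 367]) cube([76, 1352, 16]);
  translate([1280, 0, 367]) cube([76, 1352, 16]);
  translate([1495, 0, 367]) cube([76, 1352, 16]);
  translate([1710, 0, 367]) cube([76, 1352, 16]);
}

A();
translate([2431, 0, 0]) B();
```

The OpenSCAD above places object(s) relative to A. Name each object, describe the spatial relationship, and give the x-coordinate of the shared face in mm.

The fence section's +x face and the bed frame's −x face are both at x = 2431 mm.

A is a fence section. B is a bed frame. The bed frame is against the fence section's +x side, with their −y faces flush. The x-coordinate of the shared face is 2431 mm.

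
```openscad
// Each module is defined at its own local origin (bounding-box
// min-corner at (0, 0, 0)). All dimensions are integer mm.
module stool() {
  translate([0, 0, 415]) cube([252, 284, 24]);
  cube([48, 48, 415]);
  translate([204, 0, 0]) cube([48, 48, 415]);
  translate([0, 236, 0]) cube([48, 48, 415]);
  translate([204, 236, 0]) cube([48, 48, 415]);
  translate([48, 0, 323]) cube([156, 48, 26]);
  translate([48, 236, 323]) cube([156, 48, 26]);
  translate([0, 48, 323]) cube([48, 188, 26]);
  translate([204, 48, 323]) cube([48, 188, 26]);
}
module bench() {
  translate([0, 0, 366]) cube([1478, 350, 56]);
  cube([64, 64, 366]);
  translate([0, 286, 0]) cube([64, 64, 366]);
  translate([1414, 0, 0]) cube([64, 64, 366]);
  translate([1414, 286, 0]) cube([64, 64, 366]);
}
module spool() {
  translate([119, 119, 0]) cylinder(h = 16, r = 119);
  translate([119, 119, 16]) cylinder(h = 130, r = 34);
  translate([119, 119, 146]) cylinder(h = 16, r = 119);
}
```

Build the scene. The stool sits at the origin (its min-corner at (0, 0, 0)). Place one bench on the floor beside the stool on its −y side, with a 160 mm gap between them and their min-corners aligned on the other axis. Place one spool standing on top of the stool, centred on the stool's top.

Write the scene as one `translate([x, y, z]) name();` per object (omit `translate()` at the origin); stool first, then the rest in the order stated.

stool();
translate([0, -510, 0]) bench();
translate([7, 23, 439]) spool();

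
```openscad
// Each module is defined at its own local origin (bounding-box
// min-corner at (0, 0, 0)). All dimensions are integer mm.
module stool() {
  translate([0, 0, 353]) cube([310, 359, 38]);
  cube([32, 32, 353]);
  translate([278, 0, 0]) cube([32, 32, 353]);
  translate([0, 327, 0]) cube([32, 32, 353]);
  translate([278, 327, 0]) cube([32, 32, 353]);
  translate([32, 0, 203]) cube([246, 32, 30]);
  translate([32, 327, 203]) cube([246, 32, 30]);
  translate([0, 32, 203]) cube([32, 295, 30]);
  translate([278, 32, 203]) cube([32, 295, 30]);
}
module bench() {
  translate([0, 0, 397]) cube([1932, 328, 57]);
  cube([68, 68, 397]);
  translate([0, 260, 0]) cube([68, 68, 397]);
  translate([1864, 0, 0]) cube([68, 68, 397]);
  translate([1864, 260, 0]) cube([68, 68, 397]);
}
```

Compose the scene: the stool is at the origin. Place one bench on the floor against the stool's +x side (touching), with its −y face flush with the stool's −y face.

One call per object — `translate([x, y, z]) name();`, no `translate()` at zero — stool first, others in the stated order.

stool();
translate([310, 0, 0]) bench();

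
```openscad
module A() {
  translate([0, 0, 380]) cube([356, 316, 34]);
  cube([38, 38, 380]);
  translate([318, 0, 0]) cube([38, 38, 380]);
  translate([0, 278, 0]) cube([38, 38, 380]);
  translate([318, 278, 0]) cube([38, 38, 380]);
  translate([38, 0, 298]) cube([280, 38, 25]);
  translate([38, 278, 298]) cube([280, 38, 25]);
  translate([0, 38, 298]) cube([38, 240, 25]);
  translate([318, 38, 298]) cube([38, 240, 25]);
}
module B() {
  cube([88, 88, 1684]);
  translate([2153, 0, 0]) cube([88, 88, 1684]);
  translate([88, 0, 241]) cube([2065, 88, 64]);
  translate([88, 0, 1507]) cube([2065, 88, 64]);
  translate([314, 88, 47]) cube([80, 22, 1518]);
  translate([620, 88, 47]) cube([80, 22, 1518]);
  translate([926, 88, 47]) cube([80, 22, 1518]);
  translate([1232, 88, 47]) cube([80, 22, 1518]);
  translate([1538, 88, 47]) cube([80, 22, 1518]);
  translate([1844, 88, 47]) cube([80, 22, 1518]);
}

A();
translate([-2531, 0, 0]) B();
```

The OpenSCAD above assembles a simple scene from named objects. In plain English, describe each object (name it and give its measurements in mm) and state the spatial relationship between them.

A is a four-legged stool. The seat is 356×316 mm, 34 mm thick, top at z = 414 mm. It stands on four square legs, each 38×38 mm in cross-section, from z = 0 to the seat underside, each flush with a corner of the seat. Four stretchers, 38 mm wide and 25 mm tall, connect adjacent legs with their undersides at z = 298 mm, each running between the inner faces of the legs it joins and aligned with the legs' outer faces on the other axis.

B is a fence section. Two 88×88 mm posts, 1684 mm tall, stand on the floor with a clear span of 2065 mm between their inner faces. Two horizontal rails of 88×64 mm section span the gap between the posts with their undersides at z = 241 mm and z = 1507 mm, flush with the posts' −y face. 6 pickets, each 80 mm wide, 22 mm thick and 1518 mm tall, are fixed to the +y face of the rails with their bottoms at z = 47 mm, evenly spaced across the span with equal gaps (rounded down to the nearest mm) at the −x end and between each pair — any rounding remainder accumulates at the +x end.

The fence section is on the floor beside the stool on its −x side.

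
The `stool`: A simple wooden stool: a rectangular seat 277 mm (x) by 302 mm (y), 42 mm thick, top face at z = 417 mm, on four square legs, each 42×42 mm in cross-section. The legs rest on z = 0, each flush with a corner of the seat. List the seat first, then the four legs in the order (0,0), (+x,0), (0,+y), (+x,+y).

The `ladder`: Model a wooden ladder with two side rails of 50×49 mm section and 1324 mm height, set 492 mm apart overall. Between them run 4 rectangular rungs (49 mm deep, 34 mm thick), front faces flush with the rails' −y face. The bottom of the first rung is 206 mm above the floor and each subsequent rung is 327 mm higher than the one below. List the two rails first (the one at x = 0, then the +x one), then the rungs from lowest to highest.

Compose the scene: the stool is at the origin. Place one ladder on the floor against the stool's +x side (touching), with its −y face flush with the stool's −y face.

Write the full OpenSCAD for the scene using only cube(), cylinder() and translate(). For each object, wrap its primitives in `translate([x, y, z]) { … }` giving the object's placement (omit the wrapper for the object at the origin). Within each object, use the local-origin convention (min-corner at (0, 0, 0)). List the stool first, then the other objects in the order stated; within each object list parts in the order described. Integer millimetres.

translate([0, 0, 375]) cube([277, 302, 42]);
cube([42, 42, 375]);
translate([235, 0, 0]) cube([42, 42, 375]);
translate([0, 260, 0]) cube([42, 42, 375]);
translate([235, 260, 0]) cube([42, 42, 375]);
translate([277, 0, 0]) {
  cube([50, 49, 1324]);
  translate([442, 0, 0]) cube([50, 49, 1324]);
  translate([50, 0, 206]) cube([392, 49, 34]);
  translate([50, 0, 533]) cube([392, 49, 34]);
  translate([50, 0, 860]) cube([392, 49, 34]);
  translate([50, 0, 1187]) cube([392, 49, 34]);
}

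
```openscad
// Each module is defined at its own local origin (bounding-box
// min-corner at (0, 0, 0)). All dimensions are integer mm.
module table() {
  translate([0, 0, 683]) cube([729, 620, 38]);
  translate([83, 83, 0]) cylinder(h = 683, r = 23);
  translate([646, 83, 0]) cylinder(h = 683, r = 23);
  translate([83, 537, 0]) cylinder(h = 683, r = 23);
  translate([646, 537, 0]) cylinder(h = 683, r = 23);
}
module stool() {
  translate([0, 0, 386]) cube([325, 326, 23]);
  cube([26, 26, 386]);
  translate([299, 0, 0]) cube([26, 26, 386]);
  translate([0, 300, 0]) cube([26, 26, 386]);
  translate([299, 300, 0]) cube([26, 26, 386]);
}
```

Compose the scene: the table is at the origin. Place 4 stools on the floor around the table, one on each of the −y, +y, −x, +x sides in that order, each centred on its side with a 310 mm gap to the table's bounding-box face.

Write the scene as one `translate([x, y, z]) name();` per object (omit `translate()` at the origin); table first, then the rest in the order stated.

table();
translate([202, -636, 0]) stool();
translate([202, 930, 0]) stool();
translate([-635, 147, 0]) stool();
translate([1039, 147, 0]) stool();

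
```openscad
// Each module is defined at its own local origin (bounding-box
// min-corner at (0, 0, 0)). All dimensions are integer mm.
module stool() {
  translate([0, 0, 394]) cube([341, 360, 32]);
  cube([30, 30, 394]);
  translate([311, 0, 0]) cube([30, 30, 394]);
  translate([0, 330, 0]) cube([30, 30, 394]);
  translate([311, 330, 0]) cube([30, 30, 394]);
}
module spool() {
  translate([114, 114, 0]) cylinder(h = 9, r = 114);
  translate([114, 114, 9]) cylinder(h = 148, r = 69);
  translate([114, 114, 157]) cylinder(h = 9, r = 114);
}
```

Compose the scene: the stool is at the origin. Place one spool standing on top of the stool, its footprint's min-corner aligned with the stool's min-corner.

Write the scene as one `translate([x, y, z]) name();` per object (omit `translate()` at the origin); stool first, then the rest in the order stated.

stool();
translate([0, 0, 426]) spool();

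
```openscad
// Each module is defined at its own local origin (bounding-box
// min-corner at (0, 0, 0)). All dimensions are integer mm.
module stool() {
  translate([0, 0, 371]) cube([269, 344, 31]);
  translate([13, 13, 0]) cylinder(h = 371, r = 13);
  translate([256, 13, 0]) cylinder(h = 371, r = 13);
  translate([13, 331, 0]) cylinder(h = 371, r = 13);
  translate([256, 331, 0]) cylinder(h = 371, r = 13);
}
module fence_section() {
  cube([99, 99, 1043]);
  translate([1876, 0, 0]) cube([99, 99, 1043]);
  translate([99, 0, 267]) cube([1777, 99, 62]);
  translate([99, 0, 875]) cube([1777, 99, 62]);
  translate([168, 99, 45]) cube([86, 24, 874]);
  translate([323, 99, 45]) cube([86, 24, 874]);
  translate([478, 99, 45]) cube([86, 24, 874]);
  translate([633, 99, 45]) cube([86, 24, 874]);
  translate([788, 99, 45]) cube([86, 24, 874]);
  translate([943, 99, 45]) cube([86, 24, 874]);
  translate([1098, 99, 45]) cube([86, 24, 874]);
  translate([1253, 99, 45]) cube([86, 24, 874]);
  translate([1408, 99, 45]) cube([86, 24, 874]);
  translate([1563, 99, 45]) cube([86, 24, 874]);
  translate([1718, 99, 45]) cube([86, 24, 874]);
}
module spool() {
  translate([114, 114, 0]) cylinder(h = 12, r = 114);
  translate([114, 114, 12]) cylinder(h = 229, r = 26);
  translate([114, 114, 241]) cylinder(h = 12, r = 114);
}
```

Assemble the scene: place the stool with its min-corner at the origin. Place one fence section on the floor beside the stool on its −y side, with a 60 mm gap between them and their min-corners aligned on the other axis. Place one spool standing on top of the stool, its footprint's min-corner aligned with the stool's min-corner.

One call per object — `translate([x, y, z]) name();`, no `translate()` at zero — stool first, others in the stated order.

stool();
translate([0, -183, 0]) fence_section();
translate([0, 0, 402]) spool();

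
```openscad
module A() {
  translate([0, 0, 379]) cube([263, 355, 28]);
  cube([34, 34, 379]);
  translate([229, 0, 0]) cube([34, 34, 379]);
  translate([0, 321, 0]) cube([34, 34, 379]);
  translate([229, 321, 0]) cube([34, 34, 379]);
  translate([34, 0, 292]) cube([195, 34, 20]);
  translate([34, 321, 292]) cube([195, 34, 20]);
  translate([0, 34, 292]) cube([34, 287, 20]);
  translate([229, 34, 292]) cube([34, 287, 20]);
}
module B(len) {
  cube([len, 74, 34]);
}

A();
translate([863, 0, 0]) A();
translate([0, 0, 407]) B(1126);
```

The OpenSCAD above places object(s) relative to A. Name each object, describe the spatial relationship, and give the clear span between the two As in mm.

A is a stool. B is a beam. A beam spans the tops of two stools. The clear span between the two stools is 600 mm.

Second stool starts at x = 863; first ends at x = 263; clear span = 863 − 263 = 600 mm.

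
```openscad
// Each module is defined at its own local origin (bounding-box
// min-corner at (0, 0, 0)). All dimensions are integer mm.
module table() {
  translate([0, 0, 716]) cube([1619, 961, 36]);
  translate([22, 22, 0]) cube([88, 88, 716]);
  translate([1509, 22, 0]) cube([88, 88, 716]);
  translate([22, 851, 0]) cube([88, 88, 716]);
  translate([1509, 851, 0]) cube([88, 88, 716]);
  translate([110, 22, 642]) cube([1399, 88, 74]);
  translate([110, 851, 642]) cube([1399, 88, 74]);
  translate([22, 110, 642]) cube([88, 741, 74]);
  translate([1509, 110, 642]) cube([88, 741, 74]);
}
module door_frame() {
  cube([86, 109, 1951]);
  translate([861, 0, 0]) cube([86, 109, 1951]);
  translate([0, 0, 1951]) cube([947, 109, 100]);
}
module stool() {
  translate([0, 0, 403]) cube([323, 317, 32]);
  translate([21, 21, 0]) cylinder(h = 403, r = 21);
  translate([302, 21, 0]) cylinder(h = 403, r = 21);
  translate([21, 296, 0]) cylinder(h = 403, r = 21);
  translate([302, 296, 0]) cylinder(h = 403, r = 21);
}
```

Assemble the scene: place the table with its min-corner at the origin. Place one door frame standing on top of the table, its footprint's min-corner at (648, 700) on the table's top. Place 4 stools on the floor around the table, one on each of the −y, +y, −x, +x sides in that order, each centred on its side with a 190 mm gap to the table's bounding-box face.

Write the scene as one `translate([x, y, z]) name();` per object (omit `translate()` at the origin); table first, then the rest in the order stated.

table();
translate([648, 700, 752]) door_frame();
translate([648, -507, 0]) stool();
translate([648, 1151, 0]) stool();
translate([-513, 322, 0]) stool();
translate([1809, 322, 0]) stool();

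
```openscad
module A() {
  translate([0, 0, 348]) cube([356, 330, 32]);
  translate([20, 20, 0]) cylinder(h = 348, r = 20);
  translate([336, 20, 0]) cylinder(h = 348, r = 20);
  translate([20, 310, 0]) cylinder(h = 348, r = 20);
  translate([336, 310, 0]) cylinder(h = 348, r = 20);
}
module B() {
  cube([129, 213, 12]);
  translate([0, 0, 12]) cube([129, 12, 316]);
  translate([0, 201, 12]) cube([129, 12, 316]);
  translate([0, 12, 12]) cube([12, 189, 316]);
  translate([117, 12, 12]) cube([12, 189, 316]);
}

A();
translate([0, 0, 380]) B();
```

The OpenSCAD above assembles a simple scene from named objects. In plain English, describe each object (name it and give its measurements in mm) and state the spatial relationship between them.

A is a four-legged stool. The seat is a 356×330×32 mm slab whose top surface is at z = 380 mm; four round legs, each 40 mm in diameter, run from the floor (z = 0) to the underside of the seat, each leg's axis is inset half a diameter from the nearest pair of seat edges (so the leg's bounding box is flush with the corner).

B is an open storage box with external size 129×213×328 mm and wall thickness 12 mm (the base is also 12 mm thick). The base covers the whole footprint; the four walls stand on the base, with the y-facing walls full-width and the x-facing walls fitting between their inner faces.

The open box is on top of the stool.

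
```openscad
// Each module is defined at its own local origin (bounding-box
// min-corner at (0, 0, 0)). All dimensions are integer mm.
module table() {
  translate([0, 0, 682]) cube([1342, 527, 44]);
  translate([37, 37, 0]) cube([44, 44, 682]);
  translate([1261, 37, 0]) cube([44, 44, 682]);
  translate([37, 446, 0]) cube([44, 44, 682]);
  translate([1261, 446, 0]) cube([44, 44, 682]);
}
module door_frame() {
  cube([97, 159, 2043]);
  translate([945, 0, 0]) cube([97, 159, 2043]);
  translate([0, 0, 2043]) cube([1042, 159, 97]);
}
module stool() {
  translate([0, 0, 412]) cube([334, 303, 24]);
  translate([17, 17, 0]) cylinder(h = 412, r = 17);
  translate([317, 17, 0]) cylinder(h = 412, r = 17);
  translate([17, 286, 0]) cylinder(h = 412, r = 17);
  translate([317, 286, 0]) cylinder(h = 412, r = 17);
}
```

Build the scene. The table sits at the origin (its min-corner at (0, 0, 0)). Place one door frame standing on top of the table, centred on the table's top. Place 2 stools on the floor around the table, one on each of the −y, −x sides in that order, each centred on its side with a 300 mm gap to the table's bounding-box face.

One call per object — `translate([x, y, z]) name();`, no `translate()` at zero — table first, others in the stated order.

table();
translate([150, 184, 726]) door_frame();
translate([504, -603, 0]) stool();
translate([-634, 112, 0]) stool();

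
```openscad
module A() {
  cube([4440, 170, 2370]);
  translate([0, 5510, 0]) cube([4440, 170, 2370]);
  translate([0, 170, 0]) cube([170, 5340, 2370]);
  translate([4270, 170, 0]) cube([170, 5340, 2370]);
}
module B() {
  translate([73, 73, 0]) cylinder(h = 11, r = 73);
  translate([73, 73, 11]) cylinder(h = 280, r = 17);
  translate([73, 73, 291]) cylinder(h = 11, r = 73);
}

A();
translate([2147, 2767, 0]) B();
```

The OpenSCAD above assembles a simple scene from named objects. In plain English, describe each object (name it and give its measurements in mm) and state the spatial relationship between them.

A is the wall frame of a small rectangular building: four walls, each 2370 mm tall and 170 mm thick, enclosing a footprint 4440 mm (x) by 5680 mm (y) outside-to-outside, with no floor or roof. The front and back walls (the −y and +y sides) span the full width; the two side walls fit between them.

B is a spool: two coaxial disc flanges of radius 73 mm and thickness 11 mm, joined by a core cylinder of radius 17 mm and height 280 mm. The lower flange rests on z = 0 and the three cylinders share a vertical axis.

The spool sits inside the house frame, centred.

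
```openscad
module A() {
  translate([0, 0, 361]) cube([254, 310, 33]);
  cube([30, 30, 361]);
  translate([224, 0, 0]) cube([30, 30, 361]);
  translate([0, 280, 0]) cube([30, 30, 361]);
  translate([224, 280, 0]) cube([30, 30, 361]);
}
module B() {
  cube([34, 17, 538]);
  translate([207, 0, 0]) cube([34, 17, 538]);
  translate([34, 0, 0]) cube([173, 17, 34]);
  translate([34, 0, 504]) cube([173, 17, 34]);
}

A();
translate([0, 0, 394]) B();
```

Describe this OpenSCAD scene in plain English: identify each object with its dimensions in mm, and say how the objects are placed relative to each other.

A is a four-legged stool. The seat is a 254×310×33 mm slab whose top surface is at z = 394 mm; four square legs, each 30×30 mm in cross-section, run from the floor (z = 0) to the underside of the seat, each flush with a corner of the seat.

B is a rectangular picture frame lying in the x–z plane (depth along y). The opening is 173 mm wide (x) by 470 mm tall (z), surrounded by a border 34 mm wide on all four sides. The frame is 17 mm deep and is made of two full-height vertical stiles with two horizontal rails fitted between them.

The picture frame is on top of the stool.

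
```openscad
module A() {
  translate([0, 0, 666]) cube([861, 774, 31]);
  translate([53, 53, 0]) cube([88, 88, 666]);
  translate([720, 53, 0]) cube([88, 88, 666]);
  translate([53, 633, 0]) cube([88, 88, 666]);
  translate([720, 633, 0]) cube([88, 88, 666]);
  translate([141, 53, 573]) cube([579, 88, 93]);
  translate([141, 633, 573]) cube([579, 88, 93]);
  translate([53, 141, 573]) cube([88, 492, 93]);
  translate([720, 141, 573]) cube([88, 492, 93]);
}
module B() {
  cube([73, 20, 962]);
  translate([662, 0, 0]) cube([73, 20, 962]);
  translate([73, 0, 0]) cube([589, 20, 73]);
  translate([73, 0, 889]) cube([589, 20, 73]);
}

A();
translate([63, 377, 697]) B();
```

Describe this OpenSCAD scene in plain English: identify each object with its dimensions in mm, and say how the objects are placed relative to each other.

A is a rectangular dining table. The top is 861×774×31 mm with its upper surface at z = 697 mm. It stands on four 88×88 mm square legs, each inset 53 mm from the nearest pair of top edges, running from the floor to the underside of the top. Four apron rails, 88 mm thick and 93 mm tall, run between adjacent legs with their top edges flush with the underside of the top and their outer faces flush with the legs' outer faces.

B is a rectangular picture frame lying in the x–z plane (depth along y). The opening is 589 mm wide (x) by 816 mm tall (z), surrounded by a border 73 mm wide on all four sides. The frame is 20 mm deep and is made of two full-height vertical stiles with two horizontal rails fitted between them.

The picture frame is on top of the table, centred.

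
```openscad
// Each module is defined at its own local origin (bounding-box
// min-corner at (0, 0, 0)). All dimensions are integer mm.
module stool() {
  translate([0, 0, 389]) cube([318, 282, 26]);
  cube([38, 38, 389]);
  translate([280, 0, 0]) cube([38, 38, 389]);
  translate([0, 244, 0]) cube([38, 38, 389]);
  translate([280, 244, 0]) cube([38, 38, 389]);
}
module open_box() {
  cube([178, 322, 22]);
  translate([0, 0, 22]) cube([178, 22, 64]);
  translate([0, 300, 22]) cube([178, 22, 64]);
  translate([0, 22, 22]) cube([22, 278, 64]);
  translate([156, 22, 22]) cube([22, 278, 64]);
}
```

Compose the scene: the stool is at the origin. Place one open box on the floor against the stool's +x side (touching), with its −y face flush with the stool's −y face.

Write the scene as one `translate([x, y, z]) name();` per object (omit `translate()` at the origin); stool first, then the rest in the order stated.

stool();
translate([318, 0, 0]) open_box();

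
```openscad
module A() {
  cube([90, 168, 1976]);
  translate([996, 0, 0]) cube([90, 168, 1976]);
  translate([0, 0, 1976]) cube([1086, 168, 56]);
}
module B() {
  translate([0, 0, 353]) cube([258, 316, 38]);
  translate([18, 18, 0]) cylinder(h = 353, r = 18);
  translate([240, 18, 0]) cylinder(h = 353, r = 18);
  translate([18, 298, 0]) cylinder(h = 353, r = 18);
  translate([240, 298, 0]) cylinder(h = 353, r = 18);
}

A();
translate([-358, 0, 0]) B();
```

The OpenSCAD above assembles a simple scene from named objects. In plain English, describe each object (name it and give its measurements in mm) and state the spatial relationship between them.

A is a door frame. The clear opening is 906 mm wide and 1976 mm high. Two 90 mm wide jambs, 168 mm deep, stand either side of the opening from the floor to the top of the opening. A 56 mm thick head sits across the top of both jambs, spanning the full outside width of the frame.

B is a simple wooden stool: a rectangular seat 258 mm (x) by 316 mm (y), 38 mm thick, top face at z = 391 mm, on four round legs, each 36 mm in diameter. The legs rest on z = 0, each leg's axis is inset half a diameter from the nearest pair of seat edges (so the leg's bounding box is flush with the corner).

The stool is on the floor beside the door frame on its −x side.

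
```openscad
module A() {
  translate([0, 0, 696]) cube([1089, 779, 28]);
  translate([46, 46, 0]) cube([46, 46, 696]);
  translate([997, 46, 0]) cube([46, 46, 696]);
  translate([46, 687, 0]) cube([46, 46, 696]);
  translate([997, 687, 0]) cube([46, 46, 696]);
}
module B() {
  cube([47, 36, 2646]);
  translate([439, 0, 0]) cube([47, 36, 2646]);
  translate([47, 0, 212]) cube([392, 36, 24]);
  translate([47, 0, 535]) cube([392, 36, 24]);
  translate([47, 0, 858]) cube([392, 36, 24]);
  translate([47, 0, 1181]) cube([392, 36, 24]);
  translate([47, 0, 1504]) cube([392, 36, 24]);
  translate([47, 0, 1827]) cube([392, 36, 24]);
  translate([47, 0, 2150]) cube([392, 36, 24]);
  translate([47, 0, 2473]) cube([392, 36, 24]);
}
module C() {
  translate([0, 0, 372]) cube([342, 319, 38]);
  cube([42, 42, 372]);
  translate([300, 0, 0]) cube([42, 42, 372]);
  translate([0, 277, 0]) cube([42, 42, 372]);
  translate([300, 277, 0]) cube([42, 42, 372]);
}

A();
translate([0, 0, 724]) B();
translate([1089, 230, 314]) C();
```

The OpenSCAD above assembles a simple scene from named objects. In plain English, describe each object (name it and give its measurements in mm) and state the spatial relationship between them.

A is a table with a 1089×779 mm rectangular top, 28 mm thick, top surface at z = 724 mm, supported by four 46×46 mm square legs, each inset 46 mm from the nearest pair of top edges, running from the floor.

B is a wooden ladder with two side rails of 47×36 mm section and 2646 mm height, set 486 mm apart overall. Between them run 8 rectangular rungs (36 mm deep, 24 mm thick), front faces flush with the rails' −y face. The bottom of the first rung is 212 mm above the floor and each subsequent rung is 323 mm higher than the one below.

C is a four-legged stool. The seat is a 342×319×38 mm slab whose top surface is at z = 410 mm; four square legs, each 42×42 mm in cross-section, run from the floor (z = 0) to the underside of the seat, each flush with a corner of the seat.

The ladder is on top of the table. The stool is beside the table with their tops flush at z = 724.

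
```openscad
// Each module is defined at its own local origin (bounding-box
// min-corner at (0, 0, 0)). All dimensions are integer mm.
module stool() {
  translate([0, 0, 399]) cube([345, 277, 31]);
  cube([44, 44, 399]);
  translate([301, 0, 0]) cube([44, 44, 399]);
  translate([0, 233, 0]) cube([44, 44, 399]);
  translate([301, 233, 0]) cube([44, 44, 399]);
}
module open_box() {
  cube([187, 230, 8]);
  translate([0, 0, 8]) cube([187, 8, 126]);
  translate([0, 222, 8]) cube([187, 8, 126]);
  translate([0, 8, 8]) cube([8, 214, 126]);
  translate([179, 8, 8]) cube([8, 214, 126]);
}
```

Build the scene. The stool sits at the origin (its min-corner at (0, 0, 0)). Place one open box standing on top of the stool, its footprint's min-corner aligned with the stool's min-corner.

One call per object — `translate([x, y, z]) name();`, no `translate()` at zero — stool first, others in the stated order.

stool();
translate([0, 0, 430]) open_box();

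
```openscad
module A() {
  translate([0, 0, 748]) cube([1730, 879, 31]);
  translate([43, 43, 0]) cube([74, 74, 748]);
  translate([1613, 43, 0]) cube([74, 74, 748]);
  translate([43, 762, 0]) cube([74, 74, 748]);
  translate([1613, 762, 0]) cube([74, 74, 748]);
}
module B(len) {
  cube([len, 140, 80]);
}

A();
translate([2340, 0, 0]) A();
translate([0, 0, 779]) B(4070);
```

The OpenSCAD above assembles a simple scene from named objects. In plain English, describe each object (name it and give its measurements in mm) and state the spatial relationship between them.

A is a table: top 1730 mm (x) × 879 mm (y), 31 mm thick, upper face at z = 779 mm, on four 74×74 mm square legs, each inset 43 mm from the nearest pair of top edges, running from z = 0 to the bottom of the top.

B is a rectangular beam 4070 mm long (x), 140 mm deep (y), 80 mm thick (z).

The beam spans the tops of two tables placed 610 mm apart, resting at z = 779 mm.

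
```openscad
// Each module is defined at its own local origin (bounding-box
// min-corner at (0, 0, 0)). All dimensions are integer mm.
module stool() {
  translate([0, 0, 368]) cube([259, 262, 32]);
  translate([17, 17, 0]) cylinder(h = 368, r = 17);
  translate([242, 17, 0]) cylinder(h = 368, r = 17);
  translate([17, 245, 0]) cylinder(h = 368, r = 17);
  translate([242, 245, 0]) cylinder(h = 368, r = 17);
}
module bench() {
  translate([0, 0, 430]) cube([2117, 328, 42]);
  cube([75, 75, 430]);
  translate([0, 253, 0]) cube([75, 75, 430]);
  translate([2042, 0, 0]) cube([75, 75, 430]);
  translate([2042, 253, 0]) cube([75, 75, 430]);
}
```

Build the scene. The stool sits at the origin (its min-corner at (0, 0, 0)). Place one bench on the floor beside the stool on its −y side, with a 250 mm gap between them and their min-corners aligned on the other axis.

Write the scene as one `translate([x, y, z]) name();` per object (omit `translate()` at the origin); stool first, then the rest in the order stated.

stool();
translate([0, -578, 0]) bench();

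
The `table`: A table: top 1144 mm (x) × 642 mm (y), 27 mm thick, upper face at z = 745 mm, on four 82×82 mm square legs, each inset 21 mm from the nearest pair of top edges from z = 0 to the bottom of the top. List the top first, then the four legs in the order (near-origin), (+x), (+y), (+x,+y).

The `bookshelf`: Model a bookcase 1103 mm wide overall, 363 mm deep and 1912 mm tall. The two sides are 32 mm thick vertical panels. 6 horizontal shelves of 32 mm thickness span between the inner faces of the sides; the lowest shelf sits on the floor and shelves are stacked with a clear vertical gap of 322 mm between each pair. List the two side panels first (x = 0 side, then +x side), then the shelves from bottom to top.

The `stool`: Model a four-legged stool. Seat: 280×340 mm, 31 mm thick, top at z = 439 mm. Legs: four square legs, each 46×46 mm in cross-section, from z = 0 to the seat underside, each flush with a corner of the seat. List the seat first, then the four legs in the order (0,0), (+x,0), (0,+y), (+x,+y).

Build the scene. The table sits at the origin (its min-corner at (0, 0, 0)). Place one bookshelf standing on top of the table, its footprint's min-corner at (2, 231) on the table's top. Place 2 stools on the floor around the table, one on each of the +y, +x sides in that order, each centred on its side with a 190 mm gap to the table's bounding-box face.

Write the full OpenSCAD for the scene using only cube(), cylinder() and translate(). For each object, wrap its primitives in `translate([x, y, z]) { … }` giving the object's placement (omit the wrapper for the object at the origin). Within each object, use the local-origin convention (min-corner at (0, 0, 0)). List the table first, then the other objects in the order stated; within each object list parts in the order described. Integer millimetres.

translate([0, 0, 718]) cube([1144, 642, 27]);
translate([21, 21, 0]) cube([82, 82, 718]);
translate([1041, 21, 0]) cube([82, 82, 718]);
translate([21, 539, 0]) cube([82, 82, 718]);
translate([1041, 539, 0]) cube([82, 82, 718]);
translate([2, 231, 745]) {
  cube([32, 363, 1912]);
  translate([1071, 0, 0]) cube([32, 363, 1912]);
  translate([32, 0, 0]) cube([1039, 363, 32]);
  translate([32, 0, 354]) cube([1039, 363, 32]);
  translate([32, 0, 708]) cube([1039, 363, 32]);
  translate([32, 0, 1062]) cube([1039, 363, 32]);
  translate([32, 0, 1416]) cube([1039, 363, 32]);
  translate([32, 0, 1770]) cube([1039, 363, 32]);
}
translate([432, 832, 0]) {
  translate([0, 0, 408]) cube([280, 340, 31]);
  cube([46, 46, 408]);
  translate([234, 0, 0]) cube([46, 46, 408]);
  translate([0, 294, 0]) cube([46, 46, 408]);
  translate([234, 294, 0]) cube([46, 46, 408]);
}
translate([1334, 151, 0]) {
  translate([0, 0, 408]) cube([280, 340, 31]);
  cube([46, 46, 408]);
  translate([234, 0, 0]) cube([46, 46, 408]);
  translate([0, 294, 0]) cube([46, 46, 408]);
  translate([234, 294, 0]) cube([46, 46, 408]);
}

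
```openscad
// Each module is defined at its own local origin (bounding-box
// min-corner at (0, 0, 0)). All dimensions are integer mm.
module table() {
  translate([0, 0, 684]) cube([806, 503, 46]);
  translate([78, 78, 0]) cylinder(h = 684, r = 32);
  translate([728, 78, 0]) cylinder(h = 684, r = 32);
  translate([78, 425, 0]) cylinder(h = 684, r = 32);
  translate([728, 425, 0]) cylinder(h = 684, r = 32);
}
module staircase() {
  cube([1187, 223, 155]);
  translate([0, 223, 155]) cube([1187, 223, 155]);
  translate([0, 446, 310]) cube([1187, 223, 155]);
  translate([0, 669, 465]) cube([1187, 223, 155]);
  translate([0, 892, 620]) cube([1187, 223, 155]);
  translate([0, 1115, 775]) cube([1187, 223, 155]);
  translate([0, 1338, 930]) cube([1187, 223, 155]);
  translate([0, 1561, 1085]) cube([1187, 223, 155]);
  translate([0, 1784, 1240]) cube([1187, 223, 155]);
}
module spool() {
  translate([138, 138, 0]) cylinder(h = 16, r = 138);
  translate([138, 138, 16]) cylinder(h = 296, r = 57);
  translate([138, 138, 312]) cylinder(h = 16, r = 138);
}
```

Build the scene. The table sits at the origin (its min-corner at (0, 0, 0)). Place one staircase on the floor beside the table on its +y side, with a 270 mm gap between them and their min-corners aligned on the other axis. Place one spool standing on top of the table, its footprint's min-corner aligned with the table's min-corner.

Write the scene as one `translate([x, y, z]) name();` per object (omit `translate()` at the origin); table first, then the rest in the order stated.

table();
translate([0, 773, 0]) staircase();
translate([0, 0, 730]) spool();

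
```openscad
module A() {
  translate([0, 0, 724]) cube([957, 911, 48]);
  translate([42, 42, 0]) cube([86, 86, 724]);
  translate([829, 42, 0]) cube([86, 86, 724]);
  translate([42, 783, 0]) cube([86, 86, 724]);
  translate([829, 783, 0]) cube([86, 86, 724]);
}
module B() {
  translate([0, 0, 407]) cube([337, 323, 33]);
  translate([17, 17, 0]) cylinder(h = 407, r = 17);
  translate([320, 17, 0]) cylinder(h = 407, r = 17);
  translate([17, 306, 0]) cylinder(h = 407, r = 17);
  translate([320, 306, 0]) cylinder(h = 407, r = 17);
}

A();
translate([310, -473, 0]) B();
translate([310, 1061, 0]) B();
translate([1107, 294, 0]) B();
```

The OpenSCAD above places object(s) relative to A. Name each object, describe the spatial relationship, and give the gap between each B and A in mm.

A is a table. B is a stool. Three stools sit around the table at the −y, +y, +x sides. The gap between each stool and the table is 150 mm.

Each stool's nearest face is 150 mm from the table's bounding box.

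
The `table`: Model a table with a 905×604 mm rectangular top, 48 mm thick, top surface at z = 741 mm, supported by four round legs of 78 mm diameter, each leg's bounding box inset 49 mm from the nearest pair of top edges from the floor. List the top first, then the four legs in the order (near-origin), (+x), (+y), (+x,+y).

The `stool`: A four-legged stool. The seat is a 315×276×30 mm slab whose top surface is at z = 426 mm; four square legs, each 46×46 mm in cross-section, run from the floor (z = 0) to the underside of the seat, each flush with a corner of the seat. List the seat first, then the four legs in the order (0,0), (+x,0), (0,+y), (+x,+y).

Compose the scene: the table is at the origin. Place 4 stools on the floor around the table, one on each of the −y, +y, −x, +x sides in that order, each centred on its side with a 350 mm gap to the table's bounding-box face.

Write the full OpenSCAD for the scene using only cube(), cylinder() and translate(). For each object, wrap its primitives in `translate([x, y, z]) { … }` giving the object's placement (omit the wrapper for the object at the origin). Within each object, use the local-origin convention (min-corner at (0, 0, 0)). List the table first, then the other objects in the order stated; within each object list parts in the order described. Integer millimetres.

translate([0, 0, 693]) cube([905, 604, 48]);
translate([88, 88, 0]) cylinder(h = 693, r = 39);
translate([817, 88, 0]) cylinder(h = 693, r = 39);
translate([88, 516, 0]) cylinder(h = 693, r = 39);
translate([817, 516, 0]) cylinder(h = 693, r = 39);
translate([295, -626, 0]) {
  translate([0, 0, 396]) cube([315, 276, 30]);
  cube([46, 46, 396]);
  translate([269, 0, 0]) cube([46, 46, 396]);
  translate([0, 230, 0]) cube([46, 46, 396]);
  translate([269, 230, 0]) cube([46, 46, 396]);
}
translate([295, 954, 0]) {
  translate([0, 0, 396]) cube([315, 276, 30]);
  cube([46, 46, 396]);
  translate([269, 0, 0]) cube([46, 46, 396]);
  translate([0, 230, 0]) cube([46, 46, 396]);
  translate([269, 230, 0]) cube([46, 46, 396]);
}
translate([-665, 164, 0]) {
  translate([0, 0, 396]) cube([315, 276, 30]);
  cube([46, 46, 396]);
  translate([269, 0, 0]) cube([46, 46, 396]);
  translate([0, 230, 0]) cube([46, 46, 396]);
  translate([269, 230, 0]) cube([46, 46, 396]);
}
translate([1255, 164, 0]) {
  translate([0, 0, 396]) cube([315, 276, 30]);
  cube([46, 46, 396]);
  translate([269, 0, 0]) cube([46, 46, 396]);
  translate([0, 230, 0]) cube([46, 46, 396]);
  translate([269, 230, 0]) cube([46, 46, 396]);
}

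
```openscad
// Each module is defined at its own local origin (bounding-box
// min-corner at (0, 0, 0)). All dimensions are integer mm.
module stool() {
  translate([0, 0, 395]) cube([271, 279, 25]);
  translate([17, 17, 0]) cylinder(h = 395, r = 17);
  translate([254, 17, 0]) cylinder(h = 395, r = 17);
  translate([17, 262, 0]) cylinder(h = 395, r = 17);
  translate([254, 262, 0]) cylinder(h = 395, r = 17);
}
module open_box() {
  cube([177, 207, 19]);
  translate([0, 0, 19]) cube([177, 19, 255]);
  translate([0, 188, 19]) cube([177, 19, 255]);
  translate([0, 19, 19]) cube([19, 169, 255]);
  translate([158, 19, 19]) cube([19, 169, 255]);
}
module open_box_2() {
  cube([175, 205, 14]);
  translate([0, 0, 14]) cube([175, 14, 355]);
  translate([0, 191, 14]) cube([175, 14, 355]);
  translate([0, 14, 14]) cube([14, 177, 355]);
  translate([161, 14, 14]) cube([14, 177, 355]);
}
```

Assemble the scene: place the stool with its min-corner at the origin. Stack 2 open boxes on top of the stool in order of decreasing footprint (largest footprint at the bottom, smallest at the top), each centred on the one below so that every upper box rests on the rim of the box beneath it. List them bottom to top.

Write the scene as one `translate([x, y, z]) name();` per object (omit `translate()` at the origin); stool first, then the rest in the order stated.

stool();
translate([47, 36, 420]) open_box();
translate([48, 37, 694]) open_box_2();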